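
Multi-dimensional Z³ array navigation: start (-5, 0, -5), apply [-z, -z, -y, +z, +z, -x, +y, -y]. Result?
(-6, -1, -5)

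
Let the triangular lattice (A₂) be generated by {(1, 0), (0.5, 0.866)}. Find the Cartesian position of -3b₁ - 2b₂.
(-4, -1.732)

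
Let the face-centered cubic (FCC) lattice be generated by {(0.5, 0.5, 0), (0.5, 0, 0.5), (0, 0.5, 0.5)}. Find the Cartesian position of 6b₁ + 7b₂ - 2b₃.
(6.5, 2, 2.5)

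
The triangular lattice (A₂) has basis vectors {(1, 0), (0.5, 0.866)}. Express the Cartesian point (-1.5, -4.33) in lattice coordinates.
b₁ - 5b₂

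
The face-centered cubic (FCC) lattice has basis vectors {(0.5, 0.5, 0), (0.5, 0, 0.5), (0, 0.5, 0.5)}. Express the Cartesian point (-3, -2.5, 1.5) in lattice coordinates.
-7b₁ + b₂ + 2b₃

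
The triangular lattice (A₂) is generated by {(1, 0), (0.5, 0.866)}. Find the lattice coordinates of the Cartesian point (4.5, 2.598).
3b₁ + 3b₂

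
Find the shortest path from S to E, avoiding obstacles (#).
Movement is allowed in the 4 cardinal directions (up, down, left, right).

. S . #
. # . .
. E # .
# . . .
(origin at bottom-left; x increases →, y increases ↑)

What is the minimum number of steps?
4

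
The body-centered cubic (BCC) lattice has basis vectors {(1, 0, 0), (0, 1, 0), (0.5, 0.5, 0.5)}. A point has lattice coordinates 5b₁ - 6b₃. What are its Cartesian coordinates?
(2, -3, -3)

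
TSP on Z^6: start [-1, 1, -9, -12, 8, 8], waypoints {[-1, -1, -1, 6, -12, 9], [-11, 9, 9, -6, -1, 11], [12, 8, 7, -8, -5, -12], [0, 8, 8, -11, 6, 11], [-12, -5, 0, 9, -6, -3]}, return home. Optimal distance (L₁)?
268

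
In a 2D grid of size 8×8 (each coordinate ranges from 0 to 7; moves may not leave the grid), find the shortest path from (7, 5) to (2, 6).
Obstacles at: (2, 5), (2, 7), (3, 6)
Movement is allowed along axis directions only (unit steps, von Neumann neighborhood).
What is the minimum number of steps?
10
(one shortest path: (7, 5) → (6, 5) → (5, 5) → (4, 5) → (3, 5) → (3, 4) → (2, 4) → (1, 4) → (1, 5) → (1, 6) → (2, 6))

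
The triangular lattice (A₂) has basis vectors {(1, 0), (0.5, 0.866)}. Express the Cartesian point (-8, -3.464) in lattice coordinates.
-6b₁ - 4b₂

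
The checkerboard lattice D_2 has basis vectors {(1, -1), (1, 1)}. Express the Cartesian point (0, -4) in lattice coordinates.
2b₁ - 2b₂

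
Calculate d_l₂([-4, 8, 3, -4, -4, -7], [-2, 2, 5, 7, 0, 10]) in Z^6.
21.6795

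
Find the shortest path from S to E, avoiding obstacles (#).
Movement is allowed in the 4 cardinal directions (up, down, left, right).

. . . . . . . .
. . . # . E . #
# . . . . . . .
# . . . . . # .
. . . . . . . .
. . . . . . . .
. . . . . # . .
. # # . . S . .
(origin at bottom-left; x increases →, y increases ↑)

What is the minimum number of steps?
8
(one shortest path: (5, 0) → (4, 0) → (4, 1) → (4, 2) → (5, 2) → (5, 3) → (5, 4) → (5, 5) → (5, 6))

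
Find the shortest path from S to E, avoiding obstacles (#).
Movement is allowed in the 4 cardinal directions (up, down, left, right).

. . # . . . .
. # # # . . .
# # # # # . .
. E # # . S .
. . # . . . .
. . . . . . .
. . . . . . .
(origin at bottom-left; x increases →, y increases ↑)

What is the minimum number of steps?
8
(one shortest path: (5, 3) → (4, 3) → (4, 2) → (3, 2) → (3, 1) → (2, 1) → (1, 1) → (1, 2) → (1, 3))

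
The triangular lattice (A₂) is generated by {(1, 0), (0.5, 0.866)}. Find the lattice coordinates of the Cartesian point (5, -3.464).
7b₁ - 4b₂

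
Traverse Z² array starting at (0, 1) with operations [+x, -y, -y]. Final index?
(1, -1)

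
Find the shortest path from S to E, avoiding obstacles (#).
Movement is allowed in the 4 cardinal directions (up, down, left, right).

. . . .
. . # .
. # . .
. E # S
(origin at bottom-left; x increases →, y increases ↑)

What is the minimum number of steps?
10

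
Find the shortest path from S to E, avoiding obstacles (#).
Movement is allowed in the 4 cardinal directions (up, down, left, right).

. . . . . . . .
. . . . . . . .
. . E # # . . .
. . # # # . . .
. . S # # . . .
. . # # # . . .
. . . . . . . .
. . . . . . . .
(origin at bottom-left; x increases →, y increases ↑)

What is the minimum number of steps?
4
(one shortest path: (2, 3) → (1, 3) → (1, 4) → (1, 5) → (2, 5))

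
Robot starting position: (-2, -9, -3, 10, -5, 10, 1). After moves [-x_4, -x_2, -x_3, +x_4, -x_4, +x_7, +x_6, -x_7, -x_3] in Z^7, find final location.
(-2, -10, -5, 9, -5, 11, 1)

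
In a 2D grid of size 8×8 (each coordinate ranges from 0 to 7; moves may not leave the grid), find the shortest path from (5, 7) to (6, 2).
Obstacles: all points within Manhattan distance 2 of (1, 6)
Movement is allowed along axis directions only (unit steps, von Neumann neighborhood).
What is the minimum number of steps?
6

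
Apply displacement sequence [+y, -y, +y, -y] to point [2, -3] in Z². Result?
(2, -3)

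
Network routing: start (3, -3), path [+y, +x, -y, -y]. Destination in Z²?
(4, -4)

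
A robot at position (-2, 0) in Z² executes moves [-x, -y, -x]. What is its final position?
(-4, -1)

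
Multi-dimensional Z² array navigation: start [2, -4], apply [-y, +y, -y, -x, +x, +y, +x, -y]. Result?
(3, -5)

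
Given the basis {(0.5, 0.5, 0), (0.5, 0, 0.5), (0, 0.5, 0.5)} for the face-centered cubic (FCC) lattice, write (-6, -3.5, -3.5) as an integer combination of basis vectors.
-6b₁ - 6b₂ - b₃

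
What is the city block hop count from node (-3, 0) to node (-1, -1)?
3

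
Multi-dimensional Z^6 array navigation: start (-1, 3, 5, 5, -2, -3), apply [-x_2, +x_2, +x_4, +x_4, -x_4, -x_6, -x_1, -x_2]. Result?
(-2, 2, 5, 6, -2, -4)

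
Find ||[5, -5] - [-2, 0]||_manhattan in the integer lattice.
12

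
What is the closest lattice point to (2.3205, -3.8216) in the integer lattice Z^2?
(2, -4)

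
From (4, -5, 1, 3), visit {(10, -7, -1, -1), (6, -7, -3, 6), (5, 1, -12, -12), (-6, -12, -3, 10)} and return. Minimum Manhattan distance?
132
(one optimal route: (4, -5, 1, 3) → (5, 1, -12, -12) → (10, -7, -1, -1) → (6, -7, -3, 6) → (-6, -12, -3, 10) → (4, -5, 1, 3))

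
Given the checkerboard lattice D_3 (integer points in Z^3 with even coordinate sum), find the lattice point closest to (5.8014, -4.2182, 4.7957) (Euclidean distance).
(6, -5, 5)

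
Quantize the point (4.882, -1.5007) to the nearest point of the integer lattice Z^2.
(5, -2)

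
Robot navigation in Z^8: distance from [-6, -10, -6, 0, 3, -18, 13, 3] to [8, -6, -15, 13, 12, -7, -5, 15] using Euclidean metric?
33.6452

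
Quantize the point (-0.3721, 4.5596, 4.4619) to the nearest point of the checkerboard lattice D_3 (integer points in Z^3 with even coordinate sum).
(0, 5, 5)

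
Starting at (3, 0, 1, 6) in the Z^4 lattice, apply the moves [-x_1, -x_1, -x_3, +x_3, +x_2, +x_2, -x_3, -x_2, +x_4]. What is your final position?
(1, 1, 0, 7)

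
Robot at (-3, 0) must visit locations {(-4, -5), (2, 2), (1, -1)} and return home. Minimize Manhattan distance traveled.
26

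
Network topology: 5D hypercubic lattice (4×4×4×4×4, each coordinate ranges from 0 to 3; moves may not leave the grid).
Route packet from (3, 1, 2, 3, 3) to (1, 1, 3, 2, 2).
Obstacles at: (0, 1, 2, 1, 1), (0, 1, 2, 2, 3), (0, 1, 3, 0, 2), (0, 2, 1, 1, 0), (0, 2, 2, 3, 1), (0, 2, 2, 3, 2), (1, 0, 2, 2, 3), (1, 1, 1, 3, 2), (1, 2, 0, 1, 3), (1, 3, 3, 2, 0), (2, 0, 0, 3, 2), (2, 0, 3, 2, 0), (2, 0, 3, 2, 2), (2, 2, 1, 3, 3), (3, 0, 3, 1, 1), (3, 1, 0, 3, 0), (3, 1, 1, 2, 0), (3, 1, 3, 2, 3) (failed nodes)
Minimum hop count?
5
(one shortest path: (3, 1, 2, 3, 3) → (2, 1, 2, 3, 3) → (1, 1, 2, 3, 3) → (1, 1, 3, 3, 3) → (1, 1, 3, 2, 3) → (1, 1, 3, 2, 2))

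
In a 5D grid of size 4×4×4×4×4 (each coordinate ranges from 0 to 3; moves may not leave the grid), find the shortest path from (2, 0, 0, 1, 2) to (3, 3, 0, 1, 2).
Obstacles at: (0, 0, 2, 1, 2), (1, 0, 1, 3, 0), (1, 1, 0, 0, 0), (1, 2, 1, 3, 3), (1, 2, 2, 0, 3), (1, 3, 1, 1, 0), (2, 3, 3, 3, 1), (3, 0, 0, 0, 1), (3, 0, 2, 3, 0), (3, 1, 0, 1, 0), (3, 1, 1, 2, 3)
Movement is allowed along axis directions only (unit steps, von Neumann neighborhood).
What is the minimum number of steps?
4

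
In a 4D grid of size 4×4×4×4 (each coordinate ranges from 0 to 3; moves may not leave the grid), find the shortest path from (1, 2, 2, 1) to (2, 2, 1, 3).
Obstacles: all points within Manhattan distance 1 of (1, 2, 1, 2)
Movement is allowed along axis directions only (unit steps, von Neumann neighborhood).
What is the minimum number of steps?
4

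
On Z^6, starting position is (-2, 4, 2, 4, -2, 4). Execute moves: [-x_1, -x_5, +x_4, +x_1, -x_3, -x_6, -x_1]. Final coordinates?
(-3, 4, 1, 5, -3, 3)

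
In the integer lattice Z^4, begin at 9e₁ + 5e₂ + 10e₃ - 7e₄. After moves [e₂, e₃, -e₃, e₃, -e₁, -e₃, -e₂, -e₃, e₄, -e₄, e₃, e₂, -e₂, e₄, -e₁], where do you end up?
(7, 5, 10, -6)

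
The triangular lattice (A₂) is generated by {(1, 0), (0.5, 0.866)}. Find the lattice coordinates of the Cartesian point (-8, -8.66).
-3b₁ - 10b₂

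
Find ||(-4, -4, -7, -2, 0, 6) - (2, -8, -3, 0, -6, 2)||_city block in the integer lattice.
26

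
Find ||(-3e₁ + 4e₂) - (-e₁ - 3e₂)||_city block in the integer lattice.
9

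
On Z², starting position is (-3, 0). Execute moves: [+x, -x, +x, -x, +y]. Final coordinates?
(-3, 1)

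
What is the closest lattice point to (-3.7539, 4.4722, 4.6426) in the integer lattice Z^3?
(-4, 4, 5)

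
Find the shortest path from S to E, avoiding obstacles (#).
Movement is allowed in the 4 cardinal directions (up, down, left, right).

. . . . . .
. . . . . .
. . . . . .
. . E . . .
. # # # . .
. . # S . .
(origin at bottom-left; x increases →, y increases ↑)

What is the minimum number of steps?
5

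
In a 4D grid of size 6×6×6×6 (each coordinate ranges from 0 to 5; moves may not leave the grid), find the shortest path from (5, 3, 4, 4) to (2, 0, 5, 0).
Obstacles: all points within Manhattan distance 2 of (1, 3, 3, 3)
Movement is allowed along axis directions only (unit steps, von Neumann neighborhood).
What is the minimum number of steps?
11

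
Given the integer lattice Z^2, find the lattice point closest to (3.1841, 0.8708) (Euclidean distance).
(3, 1)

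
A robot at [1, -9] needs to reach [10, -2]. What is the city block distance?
16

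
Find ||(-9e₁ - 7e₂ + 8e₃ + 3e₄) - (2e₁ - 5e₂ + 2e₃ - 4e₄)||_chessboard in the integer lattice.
11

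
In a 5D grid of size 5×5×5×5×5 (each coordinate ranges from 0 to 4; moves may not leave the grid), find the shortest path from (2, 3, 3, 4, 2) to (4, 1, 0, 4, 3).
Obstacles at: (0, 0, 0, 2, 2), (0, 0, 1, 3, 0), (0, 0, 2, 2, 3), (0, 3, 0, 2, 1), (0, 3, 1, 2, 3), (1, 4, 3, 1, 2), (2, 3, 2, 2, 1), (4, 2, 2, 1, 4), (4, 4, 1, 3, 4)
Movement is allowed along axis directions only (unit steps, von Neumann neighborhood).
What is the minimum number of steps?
8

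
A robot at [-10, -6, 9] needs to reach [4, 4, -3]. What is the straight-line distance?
20.9762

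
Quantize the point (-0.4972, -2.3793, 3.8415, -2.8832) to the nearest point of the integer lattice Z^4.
(0, -2, 4, -3)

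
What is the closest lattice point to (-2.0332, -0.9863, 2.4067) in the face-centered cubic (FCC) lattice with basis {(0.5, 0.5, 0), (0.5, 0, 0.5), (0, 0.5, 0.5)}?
(-2, -1, 2)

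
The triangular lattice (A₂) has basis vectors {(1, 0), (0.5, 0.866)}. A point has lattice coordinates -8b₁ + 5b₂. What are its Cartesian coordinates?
(-5.5, 4.33)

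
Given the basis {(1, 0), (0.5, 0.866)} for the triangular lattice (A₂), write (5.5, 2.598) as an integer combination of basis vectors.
4b₁ + 3b₂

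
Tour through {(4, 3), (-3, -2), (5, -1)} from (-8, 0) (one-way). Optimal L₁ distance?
21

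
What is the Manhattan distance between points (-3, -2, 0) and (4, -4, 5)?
14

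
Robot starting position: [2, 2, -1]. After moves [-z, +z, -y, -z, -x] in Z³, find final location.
(1, 1, -2)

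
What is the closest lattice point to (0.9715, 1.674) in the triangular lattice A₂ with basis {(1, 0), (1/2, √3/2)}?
(1, 1.732)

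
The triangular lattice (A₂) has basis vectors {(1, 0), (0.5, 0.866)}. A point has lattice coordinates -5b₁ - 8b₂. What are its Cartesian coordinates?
(-9, -6.928)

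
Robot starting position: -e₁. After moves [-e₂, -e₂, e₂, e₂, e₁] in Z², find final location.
(0, 0)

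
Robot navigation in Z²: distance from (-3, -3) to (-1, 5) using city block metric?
10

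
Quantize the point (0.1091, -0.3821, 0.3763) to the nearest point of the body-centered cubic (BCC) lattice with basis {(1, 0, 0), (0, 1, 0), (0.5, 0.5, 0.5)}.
(0.5, -0.5, 0.5)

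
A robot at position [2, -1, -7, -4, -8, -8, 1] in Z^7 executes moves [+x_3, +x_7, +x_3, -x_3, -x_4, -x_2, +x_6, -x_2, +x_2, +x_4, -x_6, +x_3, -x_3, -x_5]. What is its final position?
(2, -2, -6, -4, -9, -8, 2)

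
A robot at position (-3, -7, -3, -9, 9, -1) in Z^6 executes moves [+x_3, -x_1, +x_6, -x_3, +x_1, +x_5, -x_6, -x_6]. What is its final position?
(-3, -7, -3, -9, 10, -2)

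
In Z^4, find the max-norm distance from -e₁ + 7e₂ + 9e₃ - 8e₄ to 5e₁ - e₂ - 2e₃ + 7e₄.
15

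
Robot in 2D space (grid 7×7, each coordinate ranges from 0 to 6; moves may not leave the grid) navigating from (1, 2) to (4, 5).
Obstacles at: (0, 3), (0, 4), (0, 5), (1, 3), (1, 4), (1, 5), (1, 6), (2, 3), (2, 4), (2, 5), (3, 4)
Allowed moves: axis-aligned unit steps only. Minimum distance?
6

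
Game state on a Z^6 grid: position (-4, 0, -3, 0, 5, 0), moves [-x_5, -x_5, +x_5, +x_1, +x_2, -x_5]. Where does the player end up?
(-3, 1, -3, 0, 3, 0)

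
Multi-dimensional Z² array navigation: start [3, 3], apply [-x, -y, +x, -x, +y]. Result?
(2, 3)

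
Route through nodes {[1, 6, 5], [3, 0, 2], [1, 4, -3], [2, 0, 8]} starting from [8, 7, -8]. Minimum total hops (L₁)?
42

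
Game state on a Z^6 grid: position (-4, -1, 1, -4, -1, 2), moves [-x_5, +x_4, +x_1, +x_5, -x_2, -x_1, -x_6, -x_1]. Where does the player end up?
(-5, -2, 1, -3, -1, 1)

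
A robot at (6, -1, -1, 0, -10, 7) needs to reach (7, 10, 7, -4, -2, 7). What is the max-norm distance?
11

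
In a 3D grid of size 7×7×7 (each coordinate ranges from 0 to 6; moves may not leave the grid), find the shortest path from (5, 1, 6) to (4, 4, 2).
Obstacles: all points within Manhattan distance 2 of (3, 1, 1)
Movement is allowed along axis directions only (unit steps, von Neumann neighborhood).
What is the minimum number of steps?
8
(one shortest path: (5, 1, 6) → (4, 1, 6) → (4, 2, 6) → (4, 3, 6) → (4, 4, 6) → (4, 4, 5) → (4, 4, 4) → (4, 4, 3) → (4, 4, 2))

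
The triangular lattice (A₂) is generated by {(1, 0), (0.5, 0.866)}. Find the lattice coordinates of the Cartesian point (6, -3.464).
8b₁ - 4b₂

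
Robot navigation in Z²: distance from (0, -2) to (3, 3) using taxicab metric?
8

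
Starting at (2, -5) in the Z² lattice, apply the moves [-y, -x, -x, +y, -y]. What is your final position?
(0, -6)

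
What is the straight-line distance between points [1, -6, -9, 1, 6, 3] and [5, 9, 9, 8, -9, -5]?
30.05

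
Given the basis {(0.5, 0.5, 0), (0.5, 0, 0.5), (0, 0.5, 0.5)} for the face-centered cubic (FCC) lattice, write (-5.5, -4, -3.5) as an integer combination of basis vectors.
-6b₁ - 5b₂ - 2b₃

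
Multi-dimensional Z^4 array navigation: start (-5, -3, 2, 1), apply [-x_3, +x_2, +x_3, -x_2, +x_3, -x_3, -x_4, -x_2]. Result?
(-5, -4, 2, 0)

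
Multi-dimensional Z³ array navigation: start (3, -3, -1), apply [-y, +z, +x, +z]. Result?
(4, -4, 1)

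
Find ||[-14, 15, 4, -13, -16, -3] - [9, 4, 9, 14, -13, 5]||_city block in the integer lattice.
77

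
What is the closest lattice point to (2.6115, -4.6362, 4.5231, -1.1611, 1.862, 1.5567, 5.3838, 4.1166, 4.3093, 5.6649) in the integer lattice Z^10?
(3, -5, 5, -1, 2, 2, 5, 4, 4, 6)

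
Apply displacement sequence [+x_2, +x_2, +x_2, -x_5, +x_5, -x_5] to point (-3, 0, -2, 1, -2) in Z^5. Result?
(-3, 3, -2, 1, -3)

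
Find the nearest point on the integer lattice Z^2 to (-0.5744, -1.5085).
(-1, -2)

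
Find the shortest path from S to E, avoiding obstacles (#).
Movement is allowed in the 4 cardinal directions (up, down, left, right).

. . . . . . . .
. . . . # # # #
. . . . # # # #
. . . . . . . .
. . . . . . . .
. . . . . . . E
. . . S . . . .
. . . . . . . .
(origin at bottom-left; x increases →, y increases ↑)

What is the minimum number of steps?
5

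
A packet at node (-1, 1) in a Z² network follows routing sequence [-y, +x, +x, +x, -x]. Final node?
(1, 0)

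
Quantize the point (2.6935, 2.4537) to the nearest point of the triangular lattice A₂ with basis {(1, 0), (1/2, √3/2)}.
(2.5, 2.598)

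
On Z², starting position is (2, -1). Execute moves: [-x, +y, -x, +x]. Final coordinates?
(1, 0)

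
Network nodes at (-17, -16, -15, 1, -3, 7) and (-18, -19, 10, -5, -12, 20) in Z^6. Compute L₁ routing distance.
57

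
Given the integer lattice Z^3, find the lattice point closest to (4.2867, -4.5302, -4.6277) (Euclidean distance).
(4, -5, -5)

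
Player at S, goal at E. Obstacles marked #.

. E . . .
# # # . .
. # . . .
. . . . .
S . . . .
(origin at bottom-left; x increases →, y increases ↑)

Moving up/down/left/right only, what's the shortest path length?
9
(one shortest path: (0, 0) → (1, 0) → (2, 0) → (3, 0) → (3, 1) → (3, 2) → (3, 3) → (3, 4) → (2, 4) → (1, 4))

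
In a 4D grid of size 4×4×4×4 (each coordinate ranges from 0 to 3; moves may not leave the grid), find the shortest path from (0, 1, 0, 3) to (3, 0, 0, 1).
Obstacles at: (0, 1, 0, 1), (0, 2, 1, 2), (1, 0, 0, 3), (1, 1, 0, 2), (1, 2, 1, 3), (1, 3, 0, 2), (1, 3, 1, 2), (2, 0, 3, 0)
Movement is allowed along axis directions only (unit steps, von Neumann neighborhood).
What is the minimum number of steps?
6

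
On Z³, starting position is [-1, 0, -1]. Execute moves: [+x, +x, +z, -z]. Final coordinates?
(1, 0, -1)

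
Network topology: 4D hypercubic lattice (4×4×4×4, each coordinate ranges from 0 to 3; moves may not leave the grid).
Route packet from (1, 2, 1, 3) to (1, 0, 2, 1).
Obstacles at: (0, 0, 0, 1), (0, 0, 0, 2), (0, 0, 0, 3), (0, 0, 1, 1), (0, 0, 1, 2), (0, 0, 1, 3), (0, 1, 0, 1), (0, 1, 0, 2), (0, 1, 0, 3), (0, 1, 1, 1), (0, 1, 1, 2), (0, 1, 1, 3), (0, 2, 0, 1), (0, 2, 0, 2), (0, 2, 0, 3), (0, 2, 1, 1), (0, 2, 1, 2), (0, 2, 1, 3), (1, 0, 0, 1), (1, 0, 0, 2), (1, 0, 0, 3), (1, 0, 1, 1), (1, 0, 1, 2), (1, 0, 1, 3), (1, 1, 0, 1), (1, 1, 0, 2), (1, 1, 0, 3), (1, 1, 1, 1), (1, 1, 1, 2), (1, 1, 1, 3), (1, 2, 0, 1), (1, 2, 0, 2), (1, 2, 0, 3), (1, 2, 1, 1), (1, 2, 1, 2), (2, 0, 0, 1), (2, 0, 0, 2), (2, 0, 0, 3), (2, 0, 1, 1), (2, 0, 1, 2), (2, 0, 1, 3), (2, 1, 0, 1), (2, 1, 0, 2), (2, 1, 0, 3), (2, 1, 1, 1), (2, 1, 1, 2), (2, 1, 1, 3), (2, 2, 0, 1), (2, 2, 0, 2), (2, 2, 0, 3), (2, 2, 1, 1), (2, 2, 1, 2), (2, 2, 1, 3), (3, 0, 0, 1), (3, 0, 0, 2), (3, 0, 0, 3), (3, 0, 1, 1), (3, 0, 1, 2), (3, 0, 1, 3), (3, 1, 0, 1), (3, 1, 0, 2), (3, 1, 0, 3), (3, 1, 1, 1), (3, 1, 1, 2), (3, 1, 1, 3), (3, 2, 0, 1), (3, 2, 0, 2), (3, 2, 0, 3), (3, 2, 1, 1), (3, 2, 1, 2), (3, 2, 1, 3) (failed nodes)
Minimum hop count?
5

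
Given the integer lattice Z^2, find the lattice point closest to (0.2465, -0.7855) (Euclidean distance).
(0, -1)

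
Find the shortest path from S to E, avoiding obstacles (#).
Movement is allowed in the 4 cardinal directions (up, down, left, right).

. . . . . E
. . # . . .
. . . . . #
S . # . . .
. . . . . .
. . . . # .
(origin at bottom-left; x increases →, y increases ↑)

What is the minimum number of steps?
8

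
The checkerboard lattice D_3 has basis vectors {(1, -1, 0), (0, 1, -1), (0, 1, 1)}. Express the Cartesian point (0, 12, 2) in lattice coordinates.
5b₂ + 7b₃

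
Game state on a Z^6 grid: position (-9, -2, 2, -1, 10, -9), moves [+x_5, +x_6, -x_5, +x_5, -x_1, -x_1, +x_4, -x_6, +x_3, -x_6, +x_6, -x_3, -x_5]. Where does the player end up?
(-11, -2, 2, 0, 10, -9)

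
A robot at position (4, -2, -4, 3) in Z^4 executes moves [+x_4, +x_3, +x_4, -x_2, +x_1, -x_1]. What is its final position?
(4, -3, -3, 5)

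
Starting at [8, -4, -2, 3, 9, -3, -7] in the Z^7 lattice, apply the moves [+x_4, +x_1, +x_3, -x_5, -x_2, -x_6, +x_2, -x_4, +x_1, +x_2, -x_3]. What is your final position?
(10, -3, -2, 3, 8, -4, -7)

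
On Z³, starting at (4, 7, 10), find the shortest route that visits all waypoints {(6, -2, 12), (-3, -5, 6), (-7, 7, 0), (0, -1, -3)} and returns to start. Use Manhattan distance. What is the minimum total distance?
86
(one optimal route: (4, 7, 10) → (6, -2, 12) → (-3, -5, 6) → (0, -1, -3) → (-7, 7, 0) → (4, 7, 10))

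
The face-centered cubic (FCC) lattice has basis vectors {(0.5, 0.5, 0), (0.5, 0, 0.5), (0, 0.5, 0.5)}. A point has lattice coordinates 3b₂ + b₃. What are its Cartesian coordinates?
(1.5, 0.5, 2)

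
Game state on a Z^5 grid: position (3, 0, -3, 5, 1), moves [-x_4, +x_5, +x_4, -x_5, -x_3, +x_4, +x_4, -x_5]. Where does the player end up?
(3, 0, -4, 7, 0)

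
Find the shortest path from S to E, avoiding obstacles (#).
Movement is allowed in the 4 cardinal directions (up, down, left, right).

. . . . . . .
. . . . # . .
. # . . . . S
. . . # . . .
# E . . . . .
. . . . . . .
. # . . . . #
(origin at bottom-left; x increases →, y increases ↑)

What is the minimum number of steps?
7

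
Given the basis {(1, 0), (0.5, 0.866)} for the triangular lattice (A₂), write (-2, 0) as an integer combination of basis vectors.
-2b₁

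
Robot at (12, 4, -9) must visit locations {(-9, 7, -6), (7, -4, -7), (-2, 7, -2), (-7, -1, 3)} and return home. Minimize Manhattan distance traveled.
96
(one optimal route: (12, 4, -9) → (7, -4, -7) → (-7, -1, 3) → (-9, 7, -6) → (-2, 7, -2) → (12, 4, -9))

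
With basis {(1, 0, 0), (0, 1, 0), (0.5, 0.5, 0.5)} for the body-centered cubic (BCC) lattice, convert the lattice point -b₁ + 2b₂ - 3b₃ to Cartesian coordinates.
(-2.5, 0.5, -1.5)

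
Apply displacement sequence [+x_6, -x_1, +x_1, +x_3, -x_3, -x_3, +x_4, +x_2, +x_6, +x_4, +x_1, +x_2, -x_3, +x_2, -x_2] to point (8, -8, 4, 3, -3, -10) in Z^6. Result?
(9, -6, 2, 5, -3, -8)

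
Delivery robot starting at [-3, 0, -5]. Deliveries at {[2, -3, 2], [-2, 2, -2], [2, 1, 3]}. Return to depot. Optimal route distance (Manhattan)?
36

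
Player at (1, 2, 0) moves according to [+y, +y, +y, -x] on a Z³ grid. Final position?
(0, 5, 0)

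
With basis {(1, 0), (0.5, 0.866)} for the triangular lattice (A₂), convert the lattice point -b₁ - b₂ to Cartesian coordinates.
(-1.5, -0.866)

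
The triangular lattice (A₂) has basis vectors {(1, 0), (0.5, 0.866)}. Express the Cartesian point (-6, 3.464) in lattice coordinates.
-8b₁ + 4b₂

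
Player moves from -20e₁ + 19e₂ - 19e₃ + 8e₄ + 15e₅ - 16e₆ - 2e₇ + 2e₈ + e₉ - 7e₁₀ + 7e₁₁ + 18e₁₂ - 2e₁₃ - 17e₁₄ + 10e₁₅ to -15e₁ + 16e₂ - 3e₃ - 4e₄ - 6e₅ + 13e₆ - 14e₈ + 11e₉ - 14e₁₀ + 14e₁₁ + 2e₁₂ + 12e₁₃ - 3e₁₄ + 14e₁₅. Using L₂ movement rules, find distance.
53.2729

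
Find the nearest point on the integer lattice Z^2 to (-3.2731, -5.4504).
(-3, -5)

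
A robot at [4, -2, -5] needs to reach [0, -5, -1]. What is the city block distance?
11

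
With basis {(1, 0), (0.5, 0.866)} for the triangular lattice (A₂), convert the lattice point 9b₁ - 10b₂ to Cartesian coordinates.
(4, -8.66)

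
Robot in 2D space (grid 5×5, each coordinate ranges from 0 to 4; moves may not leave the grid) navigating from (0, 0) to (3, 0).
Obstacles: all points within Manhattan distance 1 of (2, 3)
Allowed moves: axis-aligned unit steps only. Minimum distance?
3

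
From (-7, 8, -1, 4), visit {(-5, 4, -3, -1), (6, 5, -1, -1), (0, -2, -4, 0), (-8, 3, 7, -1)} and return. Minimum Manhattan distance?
84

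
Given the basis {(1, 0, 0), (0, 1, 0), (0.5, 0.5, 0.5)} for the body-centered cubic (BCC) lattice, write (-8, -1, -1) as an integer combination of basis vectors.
-7b₁ - 2b₃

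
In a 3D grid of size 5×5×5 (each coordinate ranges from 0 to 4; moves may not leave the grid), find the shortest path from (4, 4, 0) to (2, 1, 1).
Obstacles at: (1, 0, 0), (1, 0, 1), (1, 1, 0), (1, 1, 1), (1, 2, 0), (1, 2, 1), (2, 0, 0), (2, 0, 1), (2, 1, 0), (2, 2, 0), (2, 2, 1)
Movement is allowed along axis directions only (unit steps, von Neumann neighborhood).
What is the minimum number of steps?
6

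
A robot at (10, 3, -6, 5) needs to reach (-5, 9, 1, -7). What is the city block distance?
40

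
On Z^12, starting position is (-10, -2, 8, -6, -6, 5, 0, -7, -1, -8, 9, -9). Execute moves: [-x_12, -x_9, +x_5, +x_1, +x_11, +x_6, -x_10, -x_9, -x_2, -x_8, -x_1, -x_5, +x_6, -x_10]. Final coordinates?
(-10, -3, 8, -6, -6, 7, 0, -8, -3, -10, 10, -10)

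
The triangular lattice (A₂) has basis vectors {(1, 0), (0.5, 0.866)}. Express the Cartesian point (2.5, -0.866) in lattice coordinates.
3b₁ - b₂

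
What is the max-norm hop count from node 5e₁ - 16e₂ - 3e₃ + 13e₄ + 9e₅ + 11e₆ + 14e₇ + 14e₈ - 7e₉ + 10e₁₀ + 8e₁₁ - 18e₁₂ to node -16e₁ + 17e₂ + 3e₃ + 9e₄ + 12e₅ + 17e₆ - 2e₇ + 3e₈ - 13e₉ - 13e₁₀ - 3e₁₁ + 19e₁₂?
37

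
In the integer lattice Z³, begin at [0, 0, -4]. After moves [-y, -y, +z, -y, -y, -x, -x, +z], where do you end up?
(-2, -4, -2)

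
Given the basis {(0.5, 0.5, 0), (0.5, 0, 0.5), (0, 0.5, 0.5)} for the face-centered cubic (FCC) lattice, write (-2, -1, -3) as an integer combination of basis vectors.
-4b₂ - 2b₃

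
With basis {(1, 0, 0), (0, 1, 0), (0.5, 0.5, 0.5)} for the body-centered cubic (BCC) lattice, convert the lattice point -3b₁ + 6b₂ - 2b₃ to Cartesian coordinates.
(-4, 5, -1)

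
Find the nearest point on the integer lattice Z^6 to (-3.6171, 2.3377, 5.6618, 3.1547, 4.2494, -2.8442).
(-4, 2, 6, 3, 4, -3)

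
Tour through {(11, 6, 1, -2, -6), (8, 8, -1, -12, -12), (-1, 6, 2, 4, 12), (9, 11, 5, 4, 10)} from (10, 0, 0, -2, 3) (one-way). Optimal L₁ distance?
108
(one optimal route: (10, 0, 0, -2, 3) → (11, 6, 1, -2, -6) → (8, 8, -1, -12, -12) → (9, 11, 5, 4, 10) → (-1, 6, 2, 4, 12))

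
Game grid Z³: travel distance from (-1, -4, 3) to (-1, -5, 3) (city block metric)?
1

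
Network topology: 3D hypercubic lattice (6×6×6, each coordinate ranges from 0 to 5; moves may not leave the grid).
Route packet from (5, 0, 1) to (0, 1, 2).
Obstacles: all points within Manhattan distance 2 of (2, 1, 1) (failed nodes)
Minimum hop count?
9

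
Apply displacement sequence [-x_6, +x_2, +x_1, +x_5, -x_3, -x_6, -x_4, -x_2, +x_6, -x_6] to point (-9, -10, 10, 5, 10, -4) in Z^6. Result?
(-8, -10, 9, 4, 11, -6)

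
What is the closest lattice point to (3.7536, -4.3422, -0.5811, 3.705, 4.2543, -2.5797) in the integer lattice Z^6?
(4, -4, -1, 4, 4, -3)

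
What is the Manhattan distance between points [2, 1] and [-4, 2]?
7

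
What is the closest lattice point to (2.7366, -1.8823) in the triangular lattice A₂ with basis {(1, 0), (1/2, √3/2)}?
(3, -1.732)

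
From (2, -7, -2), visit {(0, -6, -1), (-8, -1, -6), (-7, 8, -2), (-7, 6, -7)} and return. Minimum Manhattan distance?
62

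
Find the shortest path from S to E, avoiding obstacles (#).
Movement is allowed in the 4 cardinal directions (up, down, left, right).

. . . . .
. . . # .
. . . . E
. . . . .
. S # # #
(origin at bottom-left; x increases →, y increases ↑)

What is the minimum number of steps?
5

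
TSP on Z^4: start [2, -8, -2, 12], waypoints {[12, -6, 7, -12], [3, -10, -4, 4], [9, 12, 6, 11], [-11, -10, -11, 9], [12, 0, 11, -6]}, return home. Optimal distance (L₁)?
182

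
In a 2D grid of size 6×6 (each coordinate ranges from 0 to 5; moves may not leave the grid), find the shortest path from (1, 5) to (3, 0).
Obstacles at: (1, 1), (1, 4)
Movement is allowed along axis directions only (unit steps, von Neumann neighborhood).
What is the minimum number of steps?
7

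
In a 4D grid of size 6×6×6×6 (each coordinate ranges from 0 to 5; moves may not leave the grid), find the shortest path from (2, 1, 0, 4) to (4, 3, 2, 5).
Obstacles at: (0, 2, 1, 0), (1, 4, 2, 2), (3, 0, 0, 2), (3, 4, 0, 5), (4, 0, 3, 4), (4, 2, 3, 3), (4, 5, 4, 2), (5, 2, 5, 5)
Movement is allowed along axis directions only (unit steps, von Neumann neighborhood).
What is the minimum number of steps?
7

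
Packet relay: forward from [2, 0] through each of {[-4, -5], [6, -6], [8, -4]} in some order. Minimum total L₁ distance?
25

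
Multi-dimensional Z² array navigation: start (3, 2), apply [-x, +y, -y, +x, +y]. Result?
(3, 3)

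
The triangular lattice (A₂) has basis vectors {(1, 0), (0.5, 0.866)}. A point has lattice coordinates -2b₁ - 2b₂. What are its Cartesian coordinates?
(-3, -1.732)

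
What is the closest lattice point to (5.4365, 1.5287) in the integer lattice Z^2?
(5, 2)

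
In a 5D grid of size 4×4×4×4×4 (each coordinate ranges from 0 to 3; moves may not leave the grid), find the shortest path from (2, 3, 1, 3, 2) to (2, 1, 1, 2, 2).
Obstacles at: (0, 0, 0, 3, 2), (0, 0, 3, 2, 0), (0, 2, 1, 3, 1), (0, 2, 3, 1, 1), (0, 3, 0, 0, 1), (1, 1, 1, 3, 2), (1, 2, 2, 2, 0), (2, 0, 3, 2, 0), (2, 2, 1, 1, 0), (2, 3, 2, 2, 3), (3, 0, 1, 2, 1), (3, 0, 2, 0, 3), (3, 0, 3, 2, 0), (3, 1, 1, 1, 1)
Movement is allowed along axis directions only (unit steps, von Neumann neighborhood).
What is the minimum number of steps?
3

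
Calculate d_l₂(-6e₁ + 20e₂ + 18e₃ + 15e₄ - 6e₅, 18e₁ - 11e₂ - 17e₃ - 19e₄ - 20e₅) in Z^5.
64.1405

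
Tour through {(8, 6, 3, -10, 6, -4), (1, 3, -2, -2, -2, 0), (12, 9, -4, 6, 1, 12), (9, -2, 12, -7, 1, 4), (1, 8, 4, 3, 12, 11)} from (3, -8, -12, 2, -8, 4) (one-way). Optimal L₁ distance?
189
(one optimal route: (3, -8, -12, 2, -8, 4) → (1, 3, -2, -2, -2, 0) → (9, -2, 12, -7, 1, 4) → (8, 6, 3, -10, 6, -4) → (1, 8, 4, 3, 12, 11) → (12, 9, -4, 6, 1, 12))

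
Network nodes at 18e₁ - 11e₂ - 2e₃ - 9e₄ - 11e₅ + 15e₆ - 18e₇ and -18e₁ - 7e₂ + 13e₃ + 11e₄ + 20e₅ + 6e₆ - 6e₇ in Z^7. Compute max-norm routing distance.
36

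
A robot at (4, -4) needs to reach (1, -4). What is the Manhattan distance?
3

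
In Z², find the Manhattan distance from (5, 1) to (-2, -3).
11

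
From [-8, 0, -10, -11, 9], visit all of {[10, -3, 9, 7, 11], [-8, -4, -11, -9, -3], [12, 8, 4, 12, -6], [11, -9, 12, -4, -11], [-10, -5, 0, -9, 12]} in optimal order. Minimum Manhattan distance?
183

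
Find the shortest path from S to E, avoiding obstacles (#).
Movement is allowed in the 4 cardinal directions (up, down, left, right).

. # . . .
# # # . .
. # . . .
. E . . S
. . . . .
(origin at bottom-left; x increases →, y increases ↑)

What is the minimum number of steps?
3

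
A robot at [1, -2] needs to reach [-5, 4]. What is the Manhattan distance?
12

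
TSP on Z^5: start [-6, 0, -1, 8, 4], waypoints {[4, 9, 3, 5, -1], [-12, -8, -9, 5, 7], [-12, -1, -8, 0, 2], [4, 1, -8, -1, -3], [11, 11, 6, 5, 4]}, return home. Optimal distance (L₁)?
152
(one optimal route: (-6, 0, -1, 8, 4) → (-12, -8, -9, 5, 7) → (-12, -1, -8, 0, 2) → (4, 1, -8, -1, -3) → (4, 9, 3, 5, -1) → (11, 11, 6, 5, 4) → (-6, 0, -1, 8, 4))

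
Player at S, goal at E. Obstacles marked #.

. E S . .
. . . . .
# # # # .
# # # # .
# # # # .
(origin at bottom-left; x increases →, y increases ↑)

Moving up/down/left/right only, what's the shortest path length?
1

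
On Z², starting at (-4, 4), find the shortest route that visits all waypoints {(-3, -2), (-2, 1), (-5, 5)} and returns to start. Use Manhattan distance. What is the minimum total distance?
20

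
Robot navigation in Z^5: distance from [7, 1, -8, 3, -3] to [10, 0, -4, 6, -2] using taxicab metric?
12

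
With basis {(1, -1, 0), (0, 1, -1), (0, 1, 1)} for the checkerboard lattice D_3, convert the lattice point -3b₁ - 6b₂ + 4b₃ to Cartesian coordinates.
(-3, 1, 10)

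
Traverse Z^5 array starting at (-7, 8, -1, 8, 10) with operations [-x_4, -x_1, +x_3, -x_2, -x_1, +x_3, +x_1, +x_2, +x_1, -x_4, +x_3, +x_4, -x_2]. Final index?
(-7, 7, 2, 7, 10)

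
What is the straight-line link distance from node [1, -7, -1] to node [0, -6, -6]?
5.19615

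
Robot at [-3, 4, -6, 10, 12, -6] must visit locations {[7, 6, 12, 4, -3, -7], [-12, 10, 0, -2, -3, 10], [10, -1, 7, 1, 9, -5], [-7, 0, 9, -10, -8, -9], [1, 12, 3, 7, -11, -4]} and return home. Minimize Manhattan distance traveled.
274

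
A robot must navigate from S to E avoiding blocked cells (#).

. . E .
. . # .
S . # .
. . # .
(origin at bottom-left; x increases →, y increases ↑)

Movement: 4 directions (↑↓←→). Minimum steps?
4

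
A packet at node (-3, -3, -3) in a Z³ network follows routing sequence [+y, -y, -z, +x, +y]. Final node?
(-2, -2, -4)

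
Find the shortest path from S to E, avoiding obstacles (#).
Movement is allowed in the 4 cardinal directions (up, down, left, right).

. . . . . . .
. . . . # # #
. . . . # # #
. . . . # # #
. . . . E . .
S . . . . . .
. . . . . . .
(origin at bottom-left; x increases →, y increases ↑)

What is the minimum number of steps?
5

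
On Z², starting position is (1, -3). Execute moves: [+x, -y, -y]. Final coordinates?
(2, -5)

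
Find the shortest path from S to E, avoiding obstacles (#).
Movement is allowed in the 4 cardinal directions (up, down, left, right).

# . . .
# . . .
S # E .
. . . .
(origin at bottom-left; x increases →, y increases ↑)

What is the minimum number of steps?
4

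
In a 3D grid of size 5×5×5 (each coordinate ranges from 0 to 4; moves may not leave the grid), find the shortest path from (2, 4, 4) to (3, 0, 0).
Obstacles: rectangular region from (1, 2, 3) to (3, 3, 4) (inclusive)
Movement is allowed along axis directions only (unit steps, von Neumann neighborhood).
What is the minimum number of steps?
9
(one shortest path: (2, 4, 4) → (3, 4, 4) → (3, 4, 3) → (3, 4, 2) → (3, 3, 2) → (3, 2, 2) → (3, 1, 2) → (3, 0, 2) → (3, 0, 1) → (3, 0, 0))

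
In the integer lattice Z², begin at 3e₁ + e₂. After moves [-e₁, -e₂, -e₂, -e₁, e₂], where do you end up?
(1, 0)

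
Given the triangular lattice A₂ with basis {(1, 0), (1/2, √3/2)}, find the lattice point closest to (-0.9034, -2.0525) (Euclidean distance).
(-1, -1.732)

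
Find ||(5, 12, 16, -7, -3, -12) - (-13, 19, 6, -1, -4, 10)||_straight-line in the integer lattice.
31.5278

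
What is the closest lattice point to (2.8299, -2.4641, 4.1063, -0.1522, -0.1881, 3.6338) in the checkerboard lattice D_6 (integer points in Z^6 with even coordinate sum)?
(3, -3, 4, 0, 0, 4)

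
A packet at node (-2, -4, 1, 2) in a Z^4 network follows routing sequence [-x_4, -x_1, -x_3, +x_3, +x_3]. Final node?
(-3, -4, 2, 1)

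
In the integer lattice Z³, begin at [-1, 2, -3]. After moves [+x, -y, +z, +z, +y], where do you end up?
(0, 2, -1)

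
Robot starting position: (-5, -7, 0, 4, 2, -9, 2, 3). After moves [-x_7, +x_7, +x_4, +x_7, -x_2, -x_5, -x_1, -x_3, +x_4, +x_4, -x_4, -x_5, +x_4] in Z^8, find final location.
(-6, -8, -1, 7, 0, -9, 3, 3)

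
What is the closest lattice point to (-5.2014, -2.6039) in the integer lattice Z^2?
(-5, -3)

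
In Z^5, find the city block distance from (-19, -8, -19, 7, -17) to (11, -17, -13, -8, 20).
97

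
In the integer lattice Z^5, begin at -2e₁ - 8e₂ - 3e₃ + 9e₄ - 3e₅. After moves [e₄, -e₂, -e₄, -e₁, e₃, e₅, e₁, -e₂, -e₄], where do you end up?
(-2, -10, -2, 8, -2)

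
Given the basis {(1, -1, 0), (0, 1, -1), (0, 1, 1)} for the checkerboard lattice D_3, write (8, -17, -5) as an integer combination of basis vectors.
8b₁ - 2b₂ - 7b₃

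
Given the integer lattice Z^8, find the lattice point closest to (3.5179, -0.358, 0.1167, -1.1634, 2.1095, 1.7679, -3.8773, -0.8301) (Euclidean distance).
(4, 0, 0, -1, 2, 2, -4, -1)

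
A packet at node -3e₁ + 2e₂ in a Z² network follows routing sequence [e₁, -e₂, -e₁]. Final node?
(-3, 1)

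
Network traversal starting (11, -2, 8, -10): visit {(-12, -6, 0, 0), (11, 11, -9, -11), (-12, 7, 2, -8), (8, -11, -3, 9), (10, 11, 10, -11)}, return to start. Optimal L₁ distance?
180
(one optimal route: (11, -2, 8, -10) → (8, -11, -3, 9) → (-12, -6, 0, 0) → (-12, 7, 2, -8) → (11, 11, -9, -11) → (10, 11, 10, -11) → (11, -2, 8, -10))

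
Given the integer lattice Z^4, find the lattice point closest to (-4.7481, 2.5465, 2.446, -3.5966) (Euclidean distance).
(-5, 3, 2, -4)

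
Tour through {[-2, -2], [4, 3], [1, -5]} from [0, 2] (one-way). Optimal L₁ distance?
22
(one optimal route: (0, 2) → (4, 3) → (-2, -2) → (1, -5))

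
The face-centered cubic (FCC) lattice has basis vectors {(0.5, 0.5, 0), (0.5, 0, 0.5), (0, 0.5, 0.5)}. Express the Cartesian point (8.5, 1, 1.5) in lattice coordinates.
8b₁ + 9b₂ - 6b₃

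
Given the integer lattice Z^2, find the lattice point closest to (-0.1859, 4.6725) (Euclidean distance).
(0, 5)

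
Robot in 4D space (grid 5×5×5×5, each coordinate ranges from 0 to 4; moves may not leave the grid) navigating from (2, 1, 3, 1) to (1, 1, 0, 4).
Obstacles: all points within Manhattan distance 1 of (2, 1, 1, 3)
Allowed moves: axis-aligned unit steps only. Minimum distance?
7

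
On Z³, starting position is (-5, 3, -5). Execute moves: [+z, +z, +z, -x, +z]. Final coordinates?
(-6, 3, -1)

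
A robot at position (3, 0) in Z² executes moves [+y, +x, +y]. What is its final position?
(4, 2)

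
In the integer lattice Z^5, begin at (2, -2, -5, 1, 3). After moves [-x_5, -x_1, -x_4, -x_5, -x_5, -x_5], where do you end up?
(1, -2, -5, 0, -1)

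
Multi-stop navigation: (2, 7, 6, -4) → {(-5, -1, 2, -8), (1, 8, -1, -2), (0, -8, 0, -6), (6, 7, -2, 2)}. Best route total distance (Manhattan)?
67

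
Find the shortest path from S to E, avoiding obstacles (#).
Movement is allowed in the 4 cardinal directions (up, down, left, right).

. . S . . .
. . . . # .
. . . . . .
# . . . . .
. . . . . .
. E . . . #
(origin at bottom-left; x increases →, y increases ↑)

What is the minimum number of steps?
6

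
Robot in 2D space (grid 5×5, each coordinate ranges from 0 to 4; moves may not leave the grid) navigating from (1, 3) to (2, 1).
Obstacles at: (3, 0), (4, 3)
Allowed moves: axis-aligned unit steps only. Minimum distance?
3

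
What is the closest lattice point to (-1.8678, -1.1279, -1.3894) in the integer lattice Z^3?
(-2, -1, -1)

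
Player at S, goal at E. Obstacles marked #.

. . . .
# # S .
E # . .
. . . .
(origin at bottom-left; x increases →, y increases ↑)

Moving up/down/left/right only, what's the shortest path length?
5
(one shortest path: (2, 2) → (2, 1) → (2, 0) → (1, 0) → (0, 0) → (0, 1))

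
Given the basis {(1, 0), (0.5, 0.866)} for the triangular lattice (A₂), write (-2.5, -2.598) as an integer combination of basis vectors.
-b₁ - 3b₂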